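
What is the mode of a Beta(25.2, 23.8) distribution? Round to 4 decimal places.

The density x^(α−1)(1−x)^(β−1) is maximised at (α−1)/(α+β−2) = 24.2/47.0 = 0.5149.

0.5149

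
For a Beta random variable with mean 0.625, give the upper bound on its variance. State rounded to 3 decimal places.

Var = μ(1−μ)/(α+β+1), which approaches μ(1−μ) as α+β → 0.
So the supremum is μ(1−μ) = 0.625×0.375 = 0.234.

0.234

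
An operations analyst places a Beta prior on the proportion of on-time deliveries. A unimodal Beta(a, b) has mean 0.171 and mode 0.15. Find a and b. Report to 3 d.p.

a = 5.700, b = 27.633

With s = a+b: μ = a/s and mode = (a−1)/(s−2). Eliminating a = μs,
μs − 1 = m(s−2) ⇒ s(μ−m) = 1−2m ⇒ s = 0.70/0.021 = 33.3333.
So a = μs = 5.700, b = (1−μ)s = 27.633.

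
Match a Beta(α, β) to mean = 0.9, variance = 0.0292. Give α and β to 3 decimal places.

α = 1.874, β = 0.208

Let s = α+β. The Beta variance is μ(1−μ)/(s+1).
So s+1 = μ(1−μ)/σ² = (0.9×0.1)/0.0292 = 0.09/0.0292 = 3.0822, giving s = 2.0822.
Then α = μs = 0.9×2.0822 = 1.874 and β = (1−μ)s = 0.1×2.0822 = 0.208.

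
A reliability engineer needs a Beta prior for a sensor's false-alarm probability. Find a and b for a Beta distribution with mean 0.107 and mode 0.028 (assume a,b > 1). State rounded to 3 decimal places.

a = 1.279, b = 10.671

Let s = a+b. Mean gives a = μs = 0.107s; mode gives (a−1)/(s−2) = 0.028.
Substituting: 0.107s − 1 = 0.028(s−2) = 0.028s − 0.056, so 0.079s = 0.944 and s = 11.9494.
Then a = 0.107×11.9494 = 1.279 and b = s−a = 10.671.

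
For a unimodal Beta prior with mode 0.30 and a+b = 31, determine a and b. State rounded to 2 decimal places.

a = 9.70, b = 21.30

Since the density peak of Beta(a,b) is at (a−1)/(a+b−2),
a = 1 + 0.30(31−2) = 9.70 and b = 31 − 9.70 = 21.30.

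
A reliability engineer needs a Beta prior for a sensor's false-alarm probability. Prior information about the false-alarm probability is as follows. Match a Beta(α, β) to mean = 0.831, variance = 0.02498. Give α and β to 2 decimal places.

α = 3.84, β = 0.78

By moment matching, α+β = μ(1−μ)/σ² − 1 = (0.831·0.169)/0.02498 − 1 = 5.6221 − 1 = 4.6221.
Since α/(α+β) = μ, α = 0.831·4.6221 = 3.84 and β = 0.169·4.6221 = 0.78.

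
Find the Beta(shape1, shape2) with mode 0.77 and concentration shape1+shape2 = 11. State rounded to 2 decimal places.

shape1 = 7.93, shape2 = 3.07

For shape1,shape2>1 the mode is (shape1−1)/(shape1+shape2−2), so shape1 = mode·(κ−2)+1 = 0.77×9+1 = 7.93.
And shape2 = (1−mode)·(κ−2)+1 = 0.23×9+1 = 3.07.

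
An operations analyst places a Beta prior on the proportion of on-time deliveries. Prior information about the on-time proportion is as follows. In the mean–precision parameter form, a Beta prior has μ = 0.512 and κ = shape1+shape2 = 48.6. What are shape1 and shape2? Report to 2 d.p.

shape1 = 24.88, shape2 = 23.72

shape1 = μκ = 0.512×48.6 = 24.88 and shape2 = (1−μ)κ = 0.488×48.6 = 23.72.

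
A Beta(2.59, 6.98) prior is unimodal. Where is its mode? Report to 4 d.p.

The density x^(α−1)(1−x)^(β−1) is maximised at (α−1)/(α+β−2) = 1.59/7.57 = 0.2100.

0.2100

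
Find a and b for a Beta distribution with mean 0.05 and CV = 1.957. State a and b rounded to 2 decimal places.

a = 0.20, b = 3.76

Var = (CV·μ)² = (1.957×0.05)² = 0.009575.
a+b = μ(1−μ)/Var − 1 = 0.0475/0.009575 − 1 = 3.9610.
Thus a = 0.05·3.9610 = 0.20 and b = 0.95·3.9610 = 3.76.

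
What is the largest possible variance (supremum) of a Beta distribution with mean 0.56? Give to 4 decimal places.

For fixed mean μ the Beta variance is μ(1−μ)/(α+β+1), increasing as α+β decreases.
Its least upper bound (not attained) is μ(1−μ) = 0.56·0.44 = 0.2464.

0.2464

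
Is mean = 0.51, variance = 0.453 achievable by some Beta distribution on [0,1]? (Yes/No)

No

A Beta with mean μ has variance μ(1−μ)/(α+β+1) < μ(1−μ).
Here μ(1−μ) = 0.51×0.49 = 0.2499, and 0.453 ≥ 0.2499.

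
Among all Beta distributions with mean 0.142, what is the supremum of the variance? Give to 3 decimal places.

For fixed mean μ the Beta variance is μ(1−μ)/(α+β+1), increasing as α+β decreases.
Its least upper bound (not attained) is μ(1−μ) = 0.142·0.858 = 0.122.

0.122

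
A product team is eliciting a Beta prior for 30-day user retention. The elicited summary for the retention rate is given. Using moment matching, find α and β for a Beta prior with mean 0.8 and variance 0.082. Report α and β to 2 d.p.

Write ν = α+β; then α = μν and Var = μ(1−μ)/(ν+1).
ν = μ(1−μ)/Var − 1 = 0.16/0.082 − 1 = 0.9512.
α = 0.8·0.9512 = 0.76, β = 0.2·0.9512 = 0.19.

α = 0.76, β = 0.19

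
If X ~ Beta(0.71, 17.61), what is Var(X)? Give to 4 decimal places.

μ = 0.71/18.32 = 0.038755; Var = μ(1−μ)/(α+β+1) = 0.0372535/19.32 = 0.0019.

0.0019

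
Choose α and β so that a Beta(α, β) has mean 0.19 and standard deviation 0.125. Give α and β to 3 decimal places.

α = 1.681, β = 7.168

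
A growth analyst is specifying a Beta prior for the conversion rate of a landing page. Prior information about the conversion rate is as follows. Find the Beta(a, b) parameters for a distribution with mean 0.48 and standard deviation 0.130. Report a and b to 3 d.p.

First σ² = 0.016900. Setting a = μn, b = (1−μ)n with n = a+b,
μ(1−μ)/(n+1) = 0.016900 ⇒ n+1 = 0.2496/0.016900 = 14.7692 ⇒ n = 13.7692.
Hence a = 0.48×13.7692 = 6.609, b = 0.52×13.7692 = 7.160.

a = 6.609, b = 7.160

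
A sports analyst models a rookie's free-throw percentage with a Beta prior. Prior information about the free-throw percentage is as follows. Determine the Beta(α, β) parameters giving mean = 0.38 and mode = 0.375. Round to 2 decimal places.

With s = α+β: μ = α/s and mode = (α−1)/(s−2). Eliminating α = μs,
μs − 1 = m(s−2) ⇒ s(μ−m) = 1−2m ⇒ s = 0.250/0.005 = 50.0000.
So α = μs = 19.00, β = (1−μ)s = 31.00.

α = 19.00, β = 31.00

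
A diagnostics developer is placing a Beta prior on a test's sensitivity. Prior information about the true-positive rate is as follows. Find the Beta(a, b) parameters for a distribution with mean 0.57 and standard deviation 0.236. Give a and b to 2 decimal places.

a = 1.94, b = 1.46

Variance = 0.236² = 0.055696. The moment-matching identity a+b = μ(1−μ)/Var − 1 gives
a+b = 0.2451/0.055696 − 1 = 3.4007, so a = μ·3.4007 = 1.94 and b = (1−μ)·3.4007 = 1.46.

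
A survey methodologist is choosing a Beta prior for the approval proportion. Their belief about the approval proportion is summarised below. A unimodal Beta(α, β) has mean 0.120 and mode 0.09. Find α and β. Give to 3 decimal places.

Let s = α+β. Mean gives α = μs = 0.120s; mode gives (α−1)/(s−2) = 0.09.
Substituting: 0.120s − 1 = 0.09(s−2) = 0.09s − 0.18, so 0.030s = 0.82 and s = 27.3333.
Then α = 0.120×27.3333 = 3.280 and β = s−α = 24.053.

α = 3.280, β = 24.053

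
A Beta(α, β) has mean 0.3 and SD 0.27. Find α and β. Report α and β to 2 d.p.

Variance = 0.27² = 0.0729. The moment-matching identity α+β = μ(1−μ)/Var − 1 gives
α+β = 0.21/0.0729 − 1 = 1.8807, so α = μ·1.8807 = 0.56 and β = (1−μ)·1.8807 = 1.32.

α = 0.56, β = 1.32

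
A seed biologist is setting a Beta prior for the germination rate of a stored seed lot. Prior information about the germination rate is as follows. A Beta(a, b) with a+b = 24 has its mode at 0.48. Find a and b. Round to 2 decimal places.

a = 11.56, b = 12.44

Since the density peak of Beta(a,b) is at (a−1)/(a+b−2),
a = 1 + 0.48(24−2) = 11.56 and b = 24 − 11.56 = 12.44.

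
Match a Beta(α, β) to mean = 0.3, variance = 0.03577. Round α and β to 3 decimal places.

α = 1.461, β = 3.410

Write ν = α+β; then α = μν and Var = μ(1−μ)/(ν+1).
ν = μ(1−μ)/Var − 1 = 0.21/0.03577 − 1 = 4.8708.
α = 0.3·4.8708 = 1.461, β = 0.7·4.8708 = 3.410.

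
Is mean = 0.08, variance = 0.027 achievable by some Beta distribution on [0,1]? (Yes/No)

Yes

For any Beta, Var(X) < E[X]·(1−E[X]).
Here μ(1−μ) = 0.08×0.92 = 0.0736, and 0.027 < 0.0736.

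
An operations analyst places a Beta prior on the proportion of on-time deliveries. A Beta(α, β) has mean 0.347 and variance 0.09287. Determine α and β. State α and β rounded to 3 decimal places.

α = 0.500, β = 0.940

Write ν = α+β; then α = μν and Var = μ(1−μ)/(ν+1).
ν = μ(1−μ)/Var − 1 = 0.226591/0.09287 − 1 = 1.4399.
α = 0.347·1.4399 = 0.500, β = 0.653·1.4399 = 0.940.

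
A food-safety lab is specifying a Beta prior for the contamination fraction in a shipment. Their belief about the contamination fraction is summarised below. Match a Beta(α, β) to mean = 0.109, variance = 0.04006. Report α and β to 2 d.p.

Let s = α+β. The Beta variance is μ(1−μ)/(s+1).
So s+1 = μ(1−μ)/σ² = (0.109×0.891)/0.04006 = 0.097119/0.04006 = 2.4243, giving s = 1.4243.
Then α = μs = 0.109×1.4243 = 0.16 and β = (1−μ)s = 0.891×1.4243 = 1.27.

α = 0.16, β = 1.27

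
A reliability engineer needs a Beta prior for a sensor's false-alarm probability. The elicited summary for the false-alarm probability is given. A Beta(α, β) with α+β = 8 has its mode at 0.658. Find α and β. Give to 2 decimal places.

Mode = (α−1)/(κ−2) with κ = α+β, so α−1 = 0.658·6 = 3.95.
α = 4.95; β = κ − α = 3.05.

α = 4.95, β = 3.05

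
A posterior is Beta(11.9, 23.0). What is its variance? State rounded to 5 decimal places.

α+β = 34.9 and αβ = 273.70, so Var = αβ/[(α+β)²(α+β+1)] = 273.70/43726.559 = 0.00626.

0.00626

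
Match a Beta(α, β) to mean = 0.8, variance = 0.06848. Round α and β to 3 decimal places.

Write ν = α+β; then α = μν and Var = μ(1−μ)/(ν+1).
ν = μ(1−μ)/Var − 1 = 0.16/0.06848 − 1 = 1.3364.
α = 0.8·1.3364 = 1.069, β = 0.2·1.3364 = 0.267.

α = 1.069, β = 0.267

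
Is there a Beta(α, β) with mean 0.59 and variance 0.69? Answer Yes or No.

No

A Beta with mean μ has variance μ(1−μ)/(α+β+1) < μ(1−μ).
Here μ(1−μ) = 0.59×0.41 = 0.2419, and 0.69 ≥ 0.2419.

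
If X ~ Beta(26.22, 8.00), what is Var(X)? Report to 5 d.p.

0.00509

Var = αβ/[(α+β)²(α+β+1)] = (26.22×8.00)/(34.22²×35.22) = 209.7600/41242.915848 = 0.00509.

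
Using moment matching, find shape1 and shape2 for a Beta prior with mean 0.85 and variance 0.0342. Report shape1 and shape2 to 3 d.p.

shape1 = 2.319, shape2 = 0.409

By moment matching, shape1+shape2 = μ(1−μ)/σ² − 1 = (0.85·0.15)/0.0342 − 1 = 3.7281 − 1 = 2.7281.
Since shape1/(shape1+shape2) = μ, shape1 = 0.85·2.7281 = 2.319 and shape2 = 0.15·2.7281 = 0.409.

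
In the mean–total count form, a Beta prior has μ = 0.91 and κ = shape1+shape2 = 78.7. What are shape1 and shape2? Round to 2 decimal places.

shape1 = 71.62, shape2 = 7.08

shape1 = μκ = 0.91×78.7 = 71.62 and shape2 = (1−μ)κ = 0.09×78.7 = 7.08.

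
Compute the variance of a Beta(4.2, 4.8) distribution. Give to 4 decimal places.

0.0249

Var = αβ/[(α+β)²(α+β+1)] = (4.2×4.8)/(9.0²×10.0) = 20.16/810.000 = 0.0249.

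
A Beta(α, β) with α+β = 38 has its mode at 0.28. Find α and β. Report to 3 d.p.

α = 11.080, β = 26.920

Mode = (α−1)/(κ−2) with κ = α+β, so α−1 = 0.28·36 = 10.080.
α = 11.080; β = κ − α = 26.920.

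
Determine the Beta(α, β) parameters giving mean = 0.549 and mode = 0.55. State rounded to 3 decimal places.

α = 54.900, β = 45.100

Let s = α+β. Mean gives α = μs = 0.549s; mode gives (α−1)/(s−2) = 0.55.
Substituting: 0.549s − 1 = 0.55(s−2) = 0.55s − 1.10, so -0.001s = -0.10 and s = 100.0000.
Then α = 0.549×100.0000 = 54.900 and β = s−α = 45.100.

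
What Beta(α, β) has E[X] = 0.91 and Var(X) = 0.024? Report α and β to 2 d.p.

α = 2.20, β = 0.22

By moment matching, α+β = μ(1−μ)/σ² − 1 = (0.91·0.09)/0.024 − 1 = 3.4125 − 1 = 2.4125.
Since α/(α+β) = μ, α = 0.91·2.4125 = 2.20 and β = 0.09·2.4125 = 0.22.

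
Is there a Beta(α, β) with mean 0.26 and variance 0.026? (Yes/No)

A Beta with mean μ has variance μ(1−μ)/(α+β+1) < μ(1−μ).
Here μ(1−μ) = 0.26×0.74 = 0.1924, and 0.026 < 0.1924.

Yes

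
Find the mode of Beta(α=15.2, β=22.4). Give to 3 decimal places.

0.399

With α,β > 1, mode = (α−1)/(α+β−2) = 14.2/35.6 = 0.399.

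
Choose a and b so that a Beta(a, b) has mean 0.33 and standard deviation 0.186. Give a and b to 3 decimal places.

a = 1.779, b = 3.612

σ² = 0.186² = 0.034596.
With s = a+b, Var = μ(1−μ)/(s+1), so s+1 = (0.33×0.67)/0.034596 = 6.3909 and s = 5.3909.
a = μs = 1.779, b = (1−μ)s = 3.612.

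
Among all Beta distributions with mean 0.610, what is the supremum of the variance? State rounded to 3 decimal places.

0.238

For fixed mean μ the Beta variance is μ(1−μ)/(α+β+1), increasing as α+β decreases.
Its least upper bound (not attained) is μ(1−μ) = 0.610·0.390 = 0.238.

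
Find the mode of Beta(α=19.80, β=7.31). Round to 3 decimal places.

The density x^(α−1)(1−x)^(β−1) is maximised at (α−1)/(α+β−2) = 18.80/25.11 = 0.749.

0.749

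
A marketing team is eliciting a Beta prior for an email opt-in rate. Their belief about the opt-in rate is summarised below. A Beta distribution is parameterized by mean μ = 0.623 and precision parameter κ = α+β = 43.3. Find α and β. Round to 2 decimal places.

α = 26.98, β = 16.32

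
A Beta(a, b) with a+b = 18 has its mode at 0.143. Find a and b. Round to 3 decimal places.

Mode = (a−1)/(κ−2) with κ = a+b, so a−1 = 0.143·16 = 2.288.
a = 3.288; b = κ − a = 14.712.

a = 3.288, b = 14.712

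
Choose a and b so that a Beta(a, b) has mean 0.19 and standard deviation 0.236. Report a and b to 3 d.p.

a = 0.335, b = 1.428

σ² = 0.236² = 0.055696.
With s = a+b, Var = μ(1−μ)/(s+1), so s+1 = (0.19×0.81)/0.055696 = 2.7632 and s = 1.7632.
a = μs = 0.335, b = (1−μ)s = 1.428.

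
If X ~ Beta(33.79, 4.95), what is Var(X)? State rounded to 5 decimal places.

μ = 33.79/38.74 = 0.872225; Var = μ(1−μ)/(α+β+1) = 0.1114485/39.74 = 0.00280.

0.00280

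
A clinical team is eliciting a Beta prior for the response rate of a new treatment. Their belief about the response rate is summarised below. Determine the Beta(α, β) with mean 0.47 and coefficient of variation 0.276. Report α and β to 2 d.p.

Var = (CV·μ)² = (0.276×0.47)² = 0.016827.
α+β = μ(1−μ)/Var − 1 = 0.2491/0.016827 − 1 = 13.8033.
Thus α = 0.47·13.8033 = 6.49 and β = 0.53·13.8033 = 7.32.

α = 6.49, β = 7.32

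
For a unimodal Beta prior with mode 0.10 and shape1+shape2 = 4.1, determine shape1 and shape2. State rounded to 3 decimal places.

For shape1,shape2>1 the mode is (shape1−1)/(shape1+shape2−2), so shape1 = mode·(κ−2)+1 = 0.10×2.1+1 = 1.210.
And shape2 = (1−mode)·(κ−2)+1 = 0.90×2.1+1 = 2.890.

shape1 = 1.210, shape2 = 2.890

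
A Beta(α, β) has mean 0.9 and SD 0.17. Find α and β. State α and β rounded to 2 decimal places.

α = 1.90, β = 0.21

First σ² = 0.0289. Setting α = μn, β = (1−μ)n with n = α+β,
μ(1−μ)/(n+1) = 0.0289 ⇒ n+1 = 0.09/0.0289 = 3.1142 ⇒ n = 2.1142.
Hence α = 0.9×2.1142 = 1.90, β = 0.1×2.1142 = 0.21.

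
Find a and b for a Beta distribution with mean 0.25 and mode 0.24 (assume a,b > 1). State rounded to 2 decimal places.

With s = a+b: μ = a/s and mode = (a−1)/(s−2). Eliminating a = μs,
μs − 1 = m(s−2) ⇒ s(μ−m) = 1−2m ⇒ s = 0.52/0.01 = 52.0000.
So a = μs = 13.00, b = (1−μ)s = 39.00.

a = 13.00, b = 39.00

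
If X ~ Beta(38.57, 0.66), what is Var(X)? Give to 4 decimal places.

0.0004

μ = 38.57/39.23 = 0.983176; Var = μ(1−μ)/(α+β+1) = 0.0165408/40.23 = 0.0004.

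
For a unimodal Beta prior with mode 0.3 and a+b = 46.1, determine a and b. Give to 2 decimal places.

a = 14.23, b = 31.87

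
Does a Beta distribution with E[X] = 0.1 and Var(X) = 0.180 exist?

No

The Beta variance bound is σ² < μ(1−μ).
Here μ(1−μ) = 0.1×0.9 = 0.09, and 0.180 ≥ 0.09.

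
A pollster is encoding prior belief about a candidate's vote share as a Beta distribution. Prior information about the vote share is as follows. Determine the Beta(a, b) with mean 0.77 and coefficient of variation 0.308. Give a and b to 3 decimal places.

Var = (CV·μ)² = (0.308×0.77)² = 0.056245.
a+b = μ(1−μ)/Var − 1 = 0.1771/0.056245 − 1 = 2.1487.
Thus a = 0.77·2.1487 = 1.655 and b = 0.23·2.1487 = 0.494.

a = 1.655, b = 0.494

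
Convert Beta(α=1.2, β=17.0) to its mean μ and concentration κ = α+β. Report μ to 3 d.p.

κ = α+β = 1.2+17.0 = 18.2; μ = α/κ = 1.2/18.2 = 0.066.

μ = 0.066, κ = 18.2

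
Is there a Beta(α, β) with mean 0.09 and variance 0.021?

Yes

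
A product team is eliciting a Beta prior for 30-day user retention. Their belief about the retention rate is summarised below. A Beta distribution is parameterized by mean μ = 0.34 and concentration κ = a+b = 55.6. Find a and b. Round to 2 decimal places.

a = 18.90, b = 36.70

Split κ in proportion μ : (1−μ): a = 0.34·55.6 = 18.90, b = 55.6 − 18.90 = 36.70.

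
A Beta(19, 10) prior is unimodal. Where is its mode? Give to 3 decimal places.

With α,β > 1, mode = (α−1)/(α+β−2) = 18/27 = 0.667.

0.667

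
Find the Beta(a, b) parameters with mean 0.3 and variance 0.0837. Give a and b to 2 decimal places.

Let s = a+b. The Beta variance is μ(1−μ)/(s+1).
So s+1 = μ(1−μ)/σ² = (0.3×0.7)/0.0837 = 0.21/0.0837 = 2.5090, giving s = 1.5090.
Then a = μs = 0.3×1.5090 = 0.45 and b = (1−μ)s = 0.7×1.5090 = 1.06.

a = 0.45, b = 1.06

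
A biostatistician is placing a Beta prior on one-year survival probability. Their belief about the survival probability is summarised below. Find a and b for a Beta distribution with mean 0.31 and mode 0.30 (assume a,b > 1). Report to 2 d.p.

a = 12.40, b = 27.60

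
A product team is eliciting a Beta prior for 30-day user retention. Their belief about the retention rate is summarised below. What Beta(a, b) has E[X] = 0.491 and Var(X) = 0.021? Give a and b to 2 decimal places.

a = 5.35, b = 5.55

Write ν = a+b; then a = μν and Var = μ(1−μ)/(ν+1).
ν = μ(1−μ)/Var − 1 = 0.249919/0.021 − 1 = 10.9009.
a = 0.491·10.9009 = 5.35, b = 0.509·10.9009 = 5.55.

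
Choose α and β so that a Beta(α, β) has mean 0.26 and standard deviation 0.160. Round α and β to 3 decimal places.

α = 1.694, β = 4.822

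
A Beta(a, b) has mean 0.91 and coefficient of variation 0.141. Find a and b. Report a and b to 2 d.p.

a = 3.62, b = 0.36

σ = CV·μ = 0.141×0.91 = 0.12831, so σ² = 0.016463.
s+1 = μ(1−μ)/σ² = 0.0819/0.016463 = 4.9747, so s = a+b = 3.9747.
a = μs = 3.62, b = (1−μ)s = 0.36.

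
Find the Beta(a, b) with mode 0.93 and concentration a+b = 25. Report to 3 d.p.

Mode = (a−1)/(κ−2) with κ = a+b, so a−1 = 0.93·23 = 21.390.
a = 22.390; b = κ − a = 2.610.

a = 22.390, b = 2.610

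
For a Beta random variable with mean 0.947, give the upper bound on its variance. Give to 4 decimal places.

0.0502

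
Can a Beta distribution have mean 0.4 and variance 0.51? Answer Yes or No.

No

A Beta with mean μ has variance μ(1−μ)/(α+β+1) < μ(1−μ).
Here μ(1−μ) = 0.4×0.6 = 0.24, and 0.51 ≥ 0.24.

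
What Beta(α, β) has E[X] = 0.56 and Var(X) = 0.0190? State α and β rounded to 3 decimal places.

α = 6.702, β = 5.266

Write ν = α+β; then α = μν and Var = μ(1−μ)/(ν+1).
ν = μ(1−μ)/Var − 1 = 0.2464/0.0190 − 1 = 11.9684.
α = 0.56·11.9684 = 6.702, β = 0.44·11.9684 = 5.266.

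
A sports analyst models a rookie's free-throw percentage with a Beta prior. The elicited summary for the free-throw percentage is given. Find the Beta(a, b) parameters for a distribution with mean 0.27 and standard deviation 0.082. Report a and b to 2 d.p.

σ² = 0.082² = 0.006724.
With s = a+b, Var = μ(1−μ)/(s+1), so s+1 = (0.27×0.73)/0.006724 = 29.3129 and s = 28.3129.
a = μs = 7.64, b = (1−μ)s = 20.67.

a = 7.64, b = 20.67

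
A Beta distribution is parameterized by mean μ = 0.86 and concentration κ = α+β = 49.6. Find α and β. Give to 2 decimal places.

α = 42.66, β = 6.94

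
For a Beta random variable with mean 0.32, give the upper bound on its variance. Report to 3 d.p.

0.218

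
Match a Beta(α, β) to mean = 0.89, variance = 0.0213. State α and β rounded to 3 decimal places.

Write ν = α+β; then α = μν and Var = μ(1−μ)/(ν+1).
ν = μ(1−μ)/Var − 1 = 0.0979/0.0213 − 1 = 3.5962.
α = 0.89·3.5962 = 3.201, β = 0.11·3.5962 = 0.396.

α = 3.201, β = 0.396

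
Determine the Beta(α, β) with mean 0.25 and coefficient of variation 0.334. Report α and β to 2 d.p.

α = 6.47, β = 19.42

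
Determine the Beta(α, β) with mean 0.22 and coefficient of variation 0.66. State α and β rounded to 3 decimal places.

α = 1.571, β = 5.569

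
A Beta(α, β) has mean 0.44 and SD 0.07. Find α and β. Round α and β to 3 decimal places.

σ² = 0.07² = 0.0049.
With s = α+β, Var = μ(1−μ)/(s+1), so s+1 = (0.44×0.56)/0.0049 = 50.2857 and s = 49.2857.
α = μs = 21.686, β = (1−μ)s = 27.600.

α = 21.686, β = 27.600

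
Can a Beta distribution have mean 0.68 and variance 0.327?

A Beta with mean μ has variance μ(1−μ)/(α+β+1) < μ(1−μ).
Here μ(1−μ) = 0.68×0.32 = 0.2176, and 0.327 ≥ 0.2176.

No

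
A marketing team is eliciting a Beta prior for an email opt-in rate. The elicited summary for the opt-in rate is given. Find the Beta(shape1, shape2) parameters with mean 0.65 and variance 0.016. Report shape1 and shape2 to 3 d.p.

Write ν = shape1+shape2; then shape1 = μν and Var = μ(1−μ)/(ν+1).
ν = μ(1−μ)/Var − 1 = 0.2275/0.016 − 1 = 13.2187.
shape1 = 0.65·13.2187 = 8.592, shape2 = 0.35·13.2187 = 4.627.

shape1 = 8.592, shape2 = 4.627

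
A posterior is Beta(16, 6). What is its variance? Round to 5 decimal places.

0.00862

Var = αβ/[(α+β)²(α+β+1)] = (16×6)/(22²×23) = 96/11132 = 0.00862.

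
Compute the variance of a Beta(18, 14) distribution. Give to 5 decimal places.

0.00746

α+β = 32 and αβ = 252, so Var = αβ/[(α+β)²(α+β+1)] = 252/33792 = 0.00746.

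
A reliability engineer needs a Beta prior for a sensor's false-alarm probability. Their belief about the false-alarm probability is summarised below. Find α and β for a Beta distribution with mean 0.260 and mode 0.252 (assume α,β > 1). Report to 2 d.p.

Let s = α+β. Mean gives α = μs = 0.260s; mode gives (α−1)/(s−2) = 0.252.
Substituting: 0.260s − 1 = 0.252(s−2) = 0.252s − 0.504, so 0.008s = 0.496 and s = 62.0000.
Then α = 0.260×62.0000 = 16.12 and β = s−α = 45.88.

α = 16.12, β = 45.88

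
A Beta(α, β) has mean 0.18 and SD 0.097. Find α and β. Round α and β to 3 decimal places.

Variance = 0.097² = 0.009409. The moment-matching identity α+β = μ(1−μ)/Var − 1 gives
α+β = 0.1476/0.009409 − 1 = 14.6871, so α = μ·14.6871 = 2.644 and β = (1−μ)·14.6871 = 12.043.

α = 2.644, β = 12.043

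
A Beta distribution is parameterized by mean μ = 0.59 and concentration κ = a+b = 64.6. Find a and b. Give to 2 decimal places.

a = 38.11, b = 26.49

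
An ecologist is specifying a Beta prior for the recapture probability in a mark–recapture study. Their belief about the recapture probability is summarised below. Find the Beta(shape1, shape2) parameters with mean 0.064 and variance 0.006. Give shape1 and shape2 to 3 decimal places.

shape1 = 0.575, shape2 = 8.409

Write ν = shape1+shape2; then shape1 = μν and Var = μ(1−μ)/(ν+1).
ν = μ(1−μ)/Var − 1 = 0.059904/0.006 − 1 = 8.9840.
shape1 = 0.064·8.9840 = 0.575, shape2 = 0.936·8.9840 = 8.409.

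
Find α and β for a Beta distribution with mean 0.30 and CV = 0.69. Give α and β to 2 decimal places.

σ = CV·μ = 0.69×0.30 = 0.20700, so σ² = 0.042849.
s+1 = μ(1−μ)/σ² = 0.2100/0.042849 = 4.9009, so s = α+β = 3.9009.
α = μs = 1.17, β = (1−μ)s = 2.73.

α = 1.17, β = 2.73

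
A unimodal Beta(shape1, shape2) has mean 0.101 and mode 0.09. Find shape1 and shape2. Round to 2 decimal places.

With s = shape1+shape2: μ = shape1/s and mode = (shape1−1)/(s−2). Eliminating shape1 = μs,
μs − 1 = m(s−2) ⇒ s(μ−m) = 1−2m ⇒ s = 0.82/0.011 = 74.5455.
So shape1 = μs = 7.53, shape2 = (1−μ)s = 67.02.

shape1 = 7.53, shape2 = 67.02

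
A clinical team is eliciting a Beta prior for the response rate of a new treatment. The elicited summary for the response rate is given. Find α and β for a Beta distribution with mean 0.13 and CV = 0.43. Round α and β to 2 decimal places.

Var = (CV·μ)² = (0.43×0.13)² = 0.003125.
α+β = μ(1−μ)/Var − 1 = 0.1131/0.003125 − 1 = 35.1942.
Thus α = 0.13·35.1942 = 4.58 and β = 0.87·35.1942 = 30.62.

α = 4.58, β = 30.62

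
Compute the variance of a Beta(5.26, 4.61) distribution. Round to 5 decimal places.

0.02290

μ = 5.26/9.87 = 0.532928; Var = μ(1−μ)/(α+β+1) = 0.2489157/10.87 = 0.02290.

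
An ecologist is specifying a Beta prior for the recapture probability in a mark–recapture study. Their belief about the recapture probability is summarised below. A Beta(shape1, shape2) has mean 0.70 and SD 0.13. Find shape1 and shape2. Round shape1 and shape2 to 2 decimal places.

shape1 = 8.00, shape2 = 3.43

σ² = 0.13² = 0.0169.
With s = shape1+shape2, Var = μ(1−μ)/(s+1), so s+1 = (0.70×0.30)/0.0169 = 12.4260 and s = 11.4260.
shape1 = μs = 8.00, shape2 = (1−μ)s = 3.43.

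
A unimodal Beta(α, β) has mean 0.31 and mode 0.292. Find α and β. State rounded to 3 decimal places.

With s = α+β: μ = α/s and mode = (α−1)/(s−2). Eliminating α = μs,
μs − 1 = m(s−2) ⇒ s(μ−m) = 1−2m ⇒ s = 0.416/0.018 = 23.1111.
So α = μs = 7.164, β = (1−μ)s = 15.947.

α = 7.164, β = 15.947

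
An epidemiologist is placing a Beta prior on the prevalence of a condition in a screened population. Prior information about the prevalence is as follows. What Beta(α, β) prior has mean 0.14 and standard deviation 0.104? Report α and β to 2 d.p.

α = 1.42, β = 8.71

σ² = 0.104² = 0.010816.
With s = α+β, Var = μ(1−μ)/(s+1), so s+1 = (0.14×0.86)/0.010816 = 11.1317 and s = 10.1317.
α = μs = 1.42, β = (1−μ)s = 8.71.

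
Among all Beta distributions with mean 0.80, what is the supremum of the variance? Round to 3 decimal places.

For fixed mean μ the Beta variance is μ(1−μ)/(α+β+1), increasing as α+β decreases.
Its least upper bound (not attained) is μ(1−μ) = 0.80·0.20 = 0.160.

0.160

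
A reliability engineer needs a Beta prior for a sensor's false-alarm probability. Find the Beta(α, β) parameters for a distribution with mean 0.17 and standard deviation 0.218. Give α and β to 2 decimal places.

α = 0.33, β = 1.63

σ² = 0.218² = 0.047524.
With s = α+β, Var = μ(1−μ)/(s+1), so s+1 = (0.17×0.83)/0.047524 = 2.9690 and s = 1.9690.
α = μs = 0.33, β = (1−μ)s = 1.63.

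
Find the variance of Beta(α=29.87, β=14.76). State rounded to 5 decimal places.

0.00485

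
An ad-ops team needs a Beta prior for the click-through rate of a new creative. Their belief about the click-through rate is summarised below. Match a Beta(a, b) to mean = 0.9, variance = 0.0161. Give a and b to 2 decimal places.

a = 4.13, b = 0.46

By moment matching, a+b = μ(1−μ)/σ² − 1 = (0.9·0.1)/0.0161 − 1 = 5.5901 − 1 = 4.5901.
Since a/(a+b) = μ, a = 0.9·4.5901 = 4.13 and b = 0.1·4.5901 = 0.46.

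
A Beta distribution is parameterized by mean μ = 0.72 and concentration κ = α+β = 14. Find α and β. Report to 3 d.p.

α = 10.080, β = 3.920

Split κ in proportion μ : (1−μ): α = 0.72·14 = 10.080, β = 14 − 10.080 = 3.920.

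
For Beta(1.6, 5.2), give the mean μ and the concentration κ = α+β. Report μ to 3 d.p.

κ = α+β = 1.6+5.2 = 6.8; μ = α/κ = 1.6/6.8 = 0.235.

μ = 0.235, κ = 6.8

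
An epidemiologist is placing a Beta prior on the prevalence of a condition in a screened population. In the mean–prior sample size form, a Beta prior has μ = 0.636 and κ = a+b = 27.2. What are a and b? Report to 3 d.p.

a = 17.299, b = 9.901

Split κ in proportion μ : (1−μ): a = 0.636·27.2 = 17.299, b = 27.2 − 17.299 = 9.901.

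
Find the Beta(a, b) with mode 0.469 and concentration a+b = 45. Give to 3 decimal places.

a = 21.167, b = 23.833

For a,b>1 the mode is (a−1)/(a+b−2), so a = mode·(κ−2)+1 = 0.469×43+1 = 21.167.
And b = (1−mode)·(κ−2)+1 = 0.531×43+1 = 23.833.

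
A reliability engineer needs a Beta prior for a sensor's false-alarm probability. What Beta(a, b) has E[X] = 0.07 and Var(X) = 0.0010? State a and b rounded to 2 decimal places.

By moment matching, a+b = μ(1−μ)/σ² − 1 = (0.07·0.93)/0.0010 − 1 = 65.1000 − 1 = 64.1000.
Since a/(a+b) = μ, a = 0.07·64.1000 = 4.49 and b = 0.93·64.1000 = 59.61.

a = 4.49, b = 59.61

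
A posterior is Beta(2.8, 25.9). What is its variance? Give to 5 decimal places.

μ = 2.8/28.7 = 0.097561; Var = μ(1−μ)/(α+β+1) = 0.0880428/29.7 = 0.00296.

0.00296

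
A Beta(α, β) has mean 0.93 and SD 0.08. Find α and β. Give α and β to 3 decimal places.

α = 8.530, β = 0.642

Variance = 0.08² = 0.0064. The moment-matching identity α+β = μ(1−μ)/Var − 1 gives
α+β = 0.0651/0.0064 − 1 = 9.1719, so α = μ·9.1719 = 8.530 and β = (1−μ)·9.1719 = 0.642.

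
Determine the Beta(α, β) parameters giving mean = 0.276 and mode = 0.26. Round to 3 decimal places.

α = 8.280, β = 21.720

With s = α+β: μ = α/s and mode = (α−1)/(s−2). Eliminating α = μs,
μs − 1 = m(s−2) ⇒ s(μ−m) = 1−2m ⇒ s = 0.48/0.016 = 30.0000.
So α = μs = 8.280, β = (1−μ)s = 21.720.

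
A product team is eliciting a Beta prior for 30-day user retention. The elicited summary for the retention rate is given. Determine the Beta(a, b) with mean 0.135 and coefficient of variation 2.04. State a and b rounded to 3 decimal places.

a = 0.073, b = 0.467

Var = (CV·μ)² = (2.04×0.135)² = 0.075845.
a+b = μ(1−μ)/Var − 1 = 0.116775/0.075845 − 1 = 0.5396.
Thus a = 0.135·0.5396 = 0.073 and b = 0.865·0.5396 = 0.467.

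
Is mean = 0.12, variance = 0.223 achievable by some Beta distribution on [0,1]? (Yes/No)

A Beta with mean μ has variance μ(1−μ)/(α+β+1) < μ(1−μ).
Here μ(1−μ) = 0.12×0.88 = 0.1056, and 0.223 ≥ 0.1056.

No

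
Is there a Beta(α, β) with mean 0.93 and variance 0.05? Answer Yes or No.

Yes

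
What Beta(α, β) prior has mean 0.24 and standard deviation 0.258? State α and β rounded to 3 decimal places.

α = 0.418, β = 1.323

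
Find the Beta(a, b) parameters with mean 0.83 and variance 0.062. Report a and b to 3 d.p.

a = 1.059, b = 0.217

By moment matching, a+b = μ(1−μ)/σ² − 1 = (0.83·0.17)/0.062 − 1 = 2.2758 − 1 = 1.2758.
Since a/(a+b) = μ, a = 0.83·1.2758 = 1.059 and b = 0.17·1.2758 = 0.217.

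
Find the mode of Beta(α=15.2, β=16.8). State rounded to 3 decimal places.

0.473

With α,β > 1, mode = (α−1)/(α+β−2) = 14.2/30.0 = 0.473.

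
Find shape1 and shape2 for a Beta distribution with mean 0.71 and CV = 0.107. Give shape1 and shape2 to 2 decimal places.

shape1 = 24.62, shape2 = 10.06

σ = CV·μ = 0.107×0.71 = 0.07597, so σ² = 0.005771.
s+1 = μ(1−μ)/σ² = 0.2059/0.005771 = 35.6757, so s = shape1+shape2 = 34.6757.
shape1 = μs = 24.62, shape2 = (1−μ)s = 10.06.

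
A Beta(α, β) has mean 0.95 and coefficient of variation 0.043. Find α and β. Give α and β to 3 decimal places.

σ = CV·μ = 0.043×0.95 = 0.04085, so σ² = 0.001669.
s+1 = μ(1−μ)/σ² = 0.0475/0.001669 = 28.4649, so s = α+β = 27.4649.
α = μs = 26.092, β = (1−μ)s = 1.373.

α = 26.092, β = 1.373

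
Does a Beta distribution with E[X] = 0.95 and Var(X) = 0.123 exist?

The Beta variance bound is σ² < μ(1−μ).
Here μ(1−μ) = 0.95×0.05 = 0.0475, and 0.123 ≥ 0.0475.

No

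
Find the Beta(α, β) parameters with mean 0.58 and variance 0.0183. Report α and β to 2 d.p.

α = 7.14, β = 5.17

By moment matching, α+β = μ(1−μ)/σ² − 1 = (0.58·0.42)/0.0183 − 1 = 13.3115 − 1 = 12.3115.
Since α/(α+β) = μ, α = 0.58·12.3115 = 7.14 and β = 0.42·12.3115 = 5.17.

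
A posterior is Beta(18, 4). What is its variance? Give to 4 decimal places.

α+β = 22 and αβ = 72, so Var = αβ/[(α+β)²(α+β+1)] = 72/11132 = 0.0065.

0.0065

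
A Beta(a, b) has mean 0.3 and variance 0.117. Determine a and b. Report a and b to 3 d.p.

a = 0.238, b = 0.556

By moment matching, a+b = μ(1−μ)/σ² − 1 = (0.3·0.7)/0.117 − 1 = 1.7949 − 1 = 0.7949.
Since a/(a+b) = μ, a = 0.3·0.7949 = 0.238 and b = 0.7·0.7949 = 0.556.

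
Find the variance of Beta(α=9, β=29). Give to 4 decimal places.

0.0046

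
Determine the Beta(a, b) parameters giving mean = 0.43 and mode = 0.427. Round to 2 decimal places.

a = 20.93, b = 27.74

Let s = a+b. Mean gives a = μs = 0.43s; mode gives (a−1)/(s−2) = 0.427.
Substituting: 0.43s − 1 = 0.427(s−2) = 0.427s − 0.854, so 0.003s = 0.146 and s = 48.6667.
Then a = 0.43×48.6667 = 20.93 and b = s−a = 27.74.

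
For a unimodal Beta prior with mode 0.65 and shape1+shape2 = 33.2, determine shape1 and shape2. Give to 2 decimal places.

shape1 = 21.28, shape2 = 11.92

Since the density peak of Beta(shape1,shape2) is at (shape1−1)/(shape1+shape2−2),
shape1 = 1 + 0.65(33.2−2) = 21.28 and shape2 = 33.2 − 21.28 = 11.92.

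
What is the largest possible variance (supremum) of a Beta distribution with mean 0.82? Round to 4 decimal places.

Var = μ(1−μ)/(α+β+1), which approaches μ(1−μ) as α+β → 0.
So the supremum is μ(1−μ) = 0.82×0.18 = 0.1476.

0.1476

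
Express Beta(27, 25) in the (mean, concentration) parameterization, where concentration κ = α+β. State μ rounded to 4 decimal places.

μ = 0.5192, κ = 52

κ = α+β = 27+25 = 52; μ = α/κ = 27/52 = 0.5192.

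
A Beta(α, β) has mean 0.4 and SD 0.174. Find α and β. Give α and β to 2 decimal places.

α = 2.77, β = 4.16

σ² = 0.174² = 0.030276.
With s = α+β, Var = μ(1−μ)/(s+1), so s+1 = (0.4×0.6)/0.030276 = 7.9271 and s = 6.9271.
α = μs = 2.77, β = (1−μ)s = 4.16.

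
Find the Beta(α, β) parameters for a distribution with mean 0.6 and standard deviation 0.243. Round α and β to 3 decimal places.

α = 1.839, β = 1.226

σ² = 0.243² = 0.059049.
With s = α+β, Var = μ(1−μ)/(s+1), so s+1 = (0.6×0.4)/0.059049 = 4.0644 and s = 3.0644.
α = μs = 1.839, β = (1−μ)s = 1.226.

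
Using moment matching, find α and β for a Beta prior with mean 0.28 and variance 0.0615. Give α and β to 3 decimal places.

α = 0.638, β = 1.640

By moment matching, α+β = μ(1−μ)/σ² − 1 = (0.28·0.72)/0.0615 − 1 = 3.2780 − 1 = 2.2780.
Since α/(α+β) = μ, α = 0.28·2.2780 = 0.638 and β = 0.72·2.2780 = 1.640.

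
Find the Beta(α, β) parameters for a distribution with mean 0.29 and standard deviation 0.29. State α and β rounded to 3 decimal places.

Variance = 0.29² = 0.0841. The moment-matching identity α+β = μ(1−μ)/Var − 1 gives
α+β = 0.2059/0.0841 − 1 = 1.4483, so α = μ·1.4483 = 0.420 and β = (1−μ)·1.4483 = 1.028.

α = 0.420, β = 1.028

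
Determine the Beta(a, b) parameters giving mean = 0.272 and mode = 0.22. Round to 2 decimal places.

a = 2.93, b = 7.84

With s = a+b: μ = a/s and mode = (a−1)/(s−2). Eliminating a = μs,
μs − 1 = m(s−2) ⇒ s(μ−m) = 1−2m ⇒ s = 0.56/0.052 = 10.7692.
So a = μs = 2.93, b = (1−μ)s = 7.84.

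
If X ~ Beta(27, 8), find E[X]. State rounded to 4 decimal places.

The Beta mean is α/(α+β) = 27/(27+8) = 0.7714.

0.7714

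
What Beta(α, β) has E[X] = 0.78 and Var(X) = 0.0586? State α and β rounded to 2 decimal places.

By moment matching, α+β = μ(1−μ)/σ² − 1 = (0.78·0.22)/0.0586 − 1 = 2.9283 − 1 = 1.9283.
Since α/(α+β) = μ, α = 0.78·1.9283 = 1.50 and β = 0.22·1.9283 = 0.42.

α = 1.50, β = 0.42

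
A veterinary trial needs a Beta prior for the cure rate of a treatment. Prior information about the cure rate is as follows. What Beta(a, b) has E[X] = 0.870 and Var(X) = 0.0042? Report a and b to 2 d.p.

a = 22.56, b = 3.37

Write ν = a+b; then a = μν and Var = μ(1−μ)/(ν+1).
ν = μ(1−μ)/Var − 1 = 0.113100/0.0042 − 1 = 25.9286.
a = 0.870·25.9286 = 22.56, b = 0.130·25.9286 = 3.37.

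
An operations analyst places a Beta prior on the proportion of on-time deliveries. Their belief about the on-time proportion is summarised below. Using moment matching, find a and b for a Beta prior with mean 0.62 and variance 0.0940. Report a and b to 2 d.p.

Let s = a+b. The Beta variance is μ(1−μ)/(s+1).
So s+1 = μ(1−μ)/σ² = (0.62×0.38)/0.0940 = 0.2356/0.0940 = 2.5064, giving s = 1.5064.
Then a = μs = 0.62×1.5064 = 0.93 and b = (1−μ)s = 0.38×1.5064 = 0.57.

a = 0.93, b = 0.57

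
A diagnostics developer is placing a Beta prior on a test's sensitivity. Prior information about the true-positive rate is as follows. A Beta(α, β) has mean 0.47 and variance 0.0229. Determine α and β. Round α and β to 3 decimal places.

α = 4.643, β = 5.235

Let s = α+β. The Beta variance is μ(1−μ)/(s+1).
So s+1 = μ(1−μ)/σ² = (0.47×0.53)/0.0229 = 0.2491/0.0229 = 10.8777, giving s = 9.8777.
Then α = μs = 0.47×9.8777 = 4.643 and β = (1−μ)s = 0.53×9.8777 = 5.235.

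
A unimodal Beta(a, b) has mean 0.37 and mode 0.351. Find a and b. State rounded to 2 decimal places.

a = 5.80, b = 9.88

With s = a+b: μ = a/s and mode = (a−1)/(s−2). Eliminating a = μs,
μs − 1 = m(s−2) ⇒ s(μ−m) = 1−2m ⇒ s = 0.298/0.019 = 15.6842.
So a = μs = 5.80, b = (1−μ)s = 9.88.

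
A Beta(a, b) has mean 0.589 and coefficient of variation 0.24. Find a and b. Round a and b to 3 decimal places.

a = 6.546, b = 4.568

Var = (CV·μ)² = (0.24×0.589)² = 0.019983.
a+b = μ(1−μ)/Var − 1 = 0.242079/0.019983 − 1 = 11.1145.
Thus a = 0.589·11.1145 = 6.546 and b = 0.411·11.1145 = 4.568.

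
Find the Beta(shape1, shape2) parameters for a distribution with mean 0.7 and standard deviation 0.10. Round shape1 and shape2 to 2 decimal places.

First σ² = 0.0100. Setting shape1 = μn, shape2 = (1−μ)n with n = shape1+shape2,
μ(1−μ)/(n+1) = 0.0100 ⇒ n+1 = 0.21/0.0100 = 21.0000 ⇒ n = 20.0000.
Hence shape1 = 0.7×20.0000 = 14.00, shape2 = 0.3×20.0000 = 6.00.

shape1 = 14.00, shape2 = 6.00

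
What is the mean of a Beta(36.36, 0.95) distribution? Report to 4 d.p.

0.9745

The Beta mean is α/(α+β) = 36.36/(36.36+0.95) = 0.9745.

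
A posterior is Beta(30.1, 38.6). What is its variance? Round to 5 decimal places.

Var = αβ/[(α+β)²(α+β+1)] = (30.1×38.6)/(68.7²×69.7) = 1161.86/328962.393 = 0.00353.

0.00353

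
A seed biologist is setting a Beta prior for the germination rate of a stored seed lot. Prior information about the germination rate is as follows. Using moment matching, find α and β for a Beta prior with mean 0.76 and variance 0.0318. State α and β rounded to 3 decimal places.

α = 3.599, β = 1.137

Let s = α+β. The Beta variance is μ(1−μ)/(s+1).
So s+1 = μ(1−μ)/σ² = (0.76×0.24)/0.0318 = 0.1824/0.0318 = 5.7358, giving s = 4.7358.
Then α = μs = 0.76×4.7358 = 3.599 and β = (1−μ)s = 0.24×4.7358 = 1.137.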